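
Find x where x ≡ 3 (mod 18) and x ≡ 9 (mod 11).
75

Using Chinese Remainder Theorem:
M = 18 × 11 = 198
M1 = 11, M2 = 18
y1 = 11^(-1) mod 18 = 5
y2 = 18^(-1) mod 11 = 8
x = (3×11×5 + 9×18×8) mod 198 = 75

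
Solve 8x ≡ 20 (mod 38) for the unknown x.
x ≡ 12 (mod 19)

gcd(8, 38) = 2, which divides 20, so solutions exist.
Divide through by 2: 4x ≡ 10 (mod 19).
Find 4^(-1) mod 19 by the extended Euclidean algorithm:
19 = 4 × 4 + 3  ⟹  3 = (1)·19 + (-4)·4
4 = 1 × 3 + 1  ⟹  1 = (-1)·19 + (5)·4
So (5)·4 ≡ 1 (mod 19), i.e. 4^(-1) ≡ 5 (mod 19).
x ≡ 5 × 10 = 50 ≡ 12 (mod 19).
Check: 8 × 12 = 96 ≡ 20 (mod 38).
x ≡ 12 (mod 19), giving 2 solutions mod 38.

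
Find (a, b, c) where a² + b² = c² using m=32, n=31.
(63, 1984, 1985)

Euclid's formula: a = m² - n², b = 2mn, c = m² + n²
m = 32, n = 31
a = 32² - 31² = 1024 - 961 = 63
b = 2 × 32 × 31 = 1984
c = 32² + 31² = 1024 + 961 = 1985
Verification: 63² + 1984² = 3969 + 3936256 = 3940225 = 1985² ✓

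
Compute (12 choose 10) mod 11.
0

Using Lucas' theorem:
Write n=12 and k=10 in base 11:
n in base 11: [1, 1]
k in base 11: [0, 10]
C(12,10) mod 11 = ∏ C(n_i, k_i) mod 11
Digit binomials (mod 11): C(1,0) = 1; C(1,10) = 0 (k_i > n_i)
Product: 1 × 0 = 0 ≡ 0 (mod 11)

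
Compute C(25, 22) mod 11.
1

Using Lucas' theorem:
Write n=25 and k=22 in base 11:
n in base 11: [2, 3]
k in base 11: [2, 0]
C(25,22) mod 11 = ∏ C(n_i, k_i) mod 11
Digit binomials (mod 11): C(2,2) = 1; C(3,0) = 1
Product: 1 × 1 = 1 ≡ 1 (mod 11)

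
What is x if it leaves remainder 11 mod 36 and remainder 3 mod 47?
191

Using Chinese Remainder Theorem:
M = 36 × 47 = 1692
M1 = 47, M2 = 36
y1 = 47^(-1) mod 36 = 23
y2 = 36^(-1) mod 47 = 17
x = (11×47×23 + 3×36×17) mod 1692 = 191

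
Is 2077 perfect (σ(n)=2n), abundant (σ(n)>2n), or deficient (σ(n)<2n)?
deficient

Proper divisors of 2077: sum = 1 + 31 + 67 = 99
Since 99 < 2077, 2077 is deficient.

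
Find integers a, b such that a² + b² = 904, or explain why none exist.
2² + 30² (a=2, b=30)

Factorization: 904 = 2^3 × 113
By Fermat: n is sum of two squares iff every prime p ≡ 3 (mod 4) appears to even power.
All primes ≡ 3 (mod 4) appear to even power.
Search a = 0, 1, 2, … for 904 - a² a perfect square: first hit at a = 2: 904 - 4 = 900 = 30².
904 = 2² + 30² = 4 + 900 ✓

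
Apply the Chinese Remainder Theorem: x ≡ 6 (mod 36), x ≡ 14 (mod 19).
546

Using Chinese Remainder Theorem:
M = 36 × 19 = 684
M1 = 19, M2 = 36
y1 = 19^(-1) mod 36 = 19
y2 = 36^(-1) mod 19 = 9
x = (6×19×19 + 14×36×9) mod 684 = 546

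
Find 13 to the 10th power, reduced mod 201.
106

Repeated squaring. Binary of 10 = 1010.
13^1 ≡ 13 (mod 201); 13^2 ≡ 169 (mod 201); 13^4 ≡ 19 (mod 201); 13^8 ≡ 160 (mod 201)
13^10 = 13^2 × 13^8 ≡ 106 (mod 201)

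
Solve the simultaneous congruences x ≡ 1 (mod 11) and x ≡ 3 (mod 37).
188

Using Chinese Remainder Theorem:
M = 11 × 37 = 407
M1 = 37, M2 = 11
y1 = 37^(-1) mod 11 = 3
y2 = 11^(-1) mod 37 = 27
x = (1×37×3 + 3×11×27) mod 407 = 188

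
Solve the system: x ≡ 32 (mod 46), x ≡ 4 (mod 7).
32

Using Chinese Remainder Theorem:
M = 46 × 7 = 322
M1 = 7, M2 = 46
y1 = 7^(-1) mod 46 = 33
y2 = 46^(-1) mod 7 = 2
x = (32×7×33 + 4×46×2) mod 322 = 32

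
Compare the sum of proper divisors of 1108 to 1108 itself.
deficient

Proper divisors of 1108: sum = 1 + 2 + 4 + 277 + 554 = 838
Since 838 < 1108, 1108 is deficient.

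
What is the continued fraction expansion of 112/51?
[2; 5, 10]

Euclidean algorithm steps:
112 = 2 × 51 + 10
51 = 5 × 10 + 1
10 = 10 × 1 + 0
Continued fraction: [2; 5, 10]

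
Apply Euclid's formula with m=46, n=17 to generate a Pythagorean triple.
(1827, 1564, 2405)

Euclid's formula: a = m² - n², b = 2mn, c = m² + n²
m = 46, n = 17
a = 46² - 17² = 2116 - 289 = 1827
b = 2 × 46 × 17 = 1564
c = 46² + 17² = 2116 + 289 = 2405
Verification: 1827² + 1564² = 3337929 + 2446096 = 5784025 = 2405² ✓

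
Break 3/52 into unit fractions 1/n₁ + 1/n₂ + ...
1/18 + 1/468

Greedy algorithm:
3/52: ceiling(52/3) = 18, use 1/18
1/468: ceiling(468/1) = 468, use 1/468
Result: 3/52 = 1/18 + 1/468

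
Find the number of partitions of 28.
3718

p(n) counts ways to write n as a sum of positive integers (order ignored).
Euler's pentagonal recurrence: p(k) = p(k-1) + p(k-2) - p(k-5) - p(k-7) + p(k-12) + p(k-15) - ... (offsets j(3j∓1)/2, signs ++--, p(0)=1, p(<0)=0).
DP table for k = 0..27: p(0)=1, p(1)=1, p(2)=2, p(3)=3, p(4)=5, p(5)=7, p(6)=11, p(7)=15, p(8)=22, p(9)=30, p(10)=42, p(11)=56, p(12)=77, p(13)=101, p(14)=135, p(15)=176, p(16)=231, p(17)=297, p(18)=385, p(19)=490, p(20)=627, p(21)=792, p(22)=1002, p(23)=1255, p(24)=1575, p(25)=1958, p(26)=2436, p(27)=3010.
Final step: p(28) = p(27) + p(26) - p(23) - p(21) + p(16) + p(13) - p(6) - p(2)
= 3010 + 2436 - 1255 - 792 + 231 + 101 - 11 - 2
= 3718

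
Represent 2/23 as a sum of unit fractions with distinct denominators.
1/12 + 1/276

Greedy algorithm:
2/23: ceiling(23/2) = 12, use 1/12
1/276: ceiling(276/1) = 276, use 1/276
Result: 2/23 = 1/12 + 1/276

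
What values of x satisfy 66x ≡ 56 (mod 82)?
x ≡ 17 (mod 41)

gcd(66, 82) = 2, which divides 56, so solutions exist.
Divide through by 2: 33x ≡ 28 (mod 41).
Find 33^(-1) mod 41 by the extended Euclidean algorithm:
41 = 1 × 33 + 8  ⟹  8 = (1)·41 + (-1)·33
33 = 4 × 8 + 1  ⟹  1 = (-4)·41 + (5)·33
So (5)·33 ≡ 1 (mod 41), i.e. 33^(-1) ≡ 5 (mod 41).
x ≡ 5 × 28 = 140 ≡ 17 (mod 41).
Check: 66 × 17 = 1122 ≡ 56 (mod 82).
x ≡ 17 (mod 41), giving 2 solutions mod 82.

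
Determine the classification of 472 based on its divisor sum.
deficient

Proper divisors of 472: sum = 1 + 2 + 4 + 8 + 59 + 118 + 236 = 428
Since 428 < 472, 472 is deficient.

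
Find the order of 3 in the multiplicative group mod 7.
6

7 is prime, so ord(3) divides φ(7) = 6.
Divisors of 6: 1, 2, 3, 6.
Repeated squaring: 3^1 ≡ 3, 3^2 ≡ 2, 3^4 ≡ 4 (mod 7).
Test 3^d mod 7 for each divisor d in increasing order:
3^1 ≡ 3
3^2 ≡ 2
3^3 = 3^2·3^1 ≡ 6
3^6 = 3^4·3^2 ≡ 1  ← first divisor giving 1
The order is 6.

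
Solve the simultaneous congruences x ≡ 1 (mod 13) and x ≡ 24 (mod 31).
365

Using Chinese Remainder Theorem:
M = 13 × 31 = 403
M1 = 31, M2 = 13
y1 = 31^(-1) mod 13 = 8
y2 = 13^(-1) mod 31 = 12
x = (1×31×8 + 24×13×12) mod 403 = 365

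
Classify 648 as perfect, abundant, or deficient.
abundant

Proper divisors of 648: sum = 1 + 2 + 3 + 4 + 6 + 8 + 9 + 12 + ... + 108 + 162 + 216 + 324 (19 divisors) = 1167
Since 1167 > 648, 648 is abundant.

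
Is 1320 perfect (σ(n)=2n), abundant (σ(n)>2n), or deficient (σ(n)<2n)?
abundant

Proper divisors of 1320: sum = 1 + 2 + 3 + 4 + 5 + 6 + 8 + 10 + ... + 264 + 330 + 440 + 660 (31 divisors) = 3000
Since 3000 > 1320, 1320 is abundant.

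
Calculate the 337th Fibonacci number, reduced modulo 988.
157

Matrix identity: Q^n = [[F_(n+1), F_n], [F_n, F_(n-1)]] with Q = [[1,1],[1,0]].
n = 337 = 101010001₂. Square-and-multiply, entries mod 988:
Q^1 = [[1,1],[1,0]]
Q^2 = (Q^1)² = [[2,1],[1,1]]
Q^5 = (Q^2)²·Q = [[8,5],[5,3]]
Q^10 = (Q^5)² = [[89,55],[55,34]]
Q^21 = (Q^10)²·Q = [[915,78],[78,837]]
Q^42 = (Q^21)² = [[545,312],[312,233]]
Q^84 = (Q^42)² = [[157,676],[676,469]]
Q^168 = (Q^84)² = [[469,312],[312,157]]
Q^337 = (Q^168)²·Q = [[833,157],[157,676]]
F_337 mod 988 = Q^337[0][1] = 157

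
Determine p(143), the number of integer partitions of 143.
20390982757

p(n) counts ways to write n as a sum of positive integers (order ignored).
Euler's pentagonal recurrence: p(k) = p(k-1) + p(k-2) - p(k-5) - p(k-7) + p(k-12) + p(k-15) - ... (offsets j(3j∓1)/2, signs ++--, p(0)=1, p(<0)=0).
DP table for k = 0..142: p(0)=1, p(1)=1, p(2)=2, p(3)=3, p(4)=5, p(5)=7, p(6)=11, p(7)=15, p(8)=22, p(9)=30, p(10)=42, p(11)=56, p(12)=77, p(13)=101, p(14)=135, p(15)=176, p(16)=231, p(17)=297, p(18)=385, p(19)=490, p(20)=627, p(21)=792, p(22)=1002, p(23)=1255, p(24)=1575, p(25)=1958, p(26)=2436, p(27)=3010, p(28)=3718, p(29)=4565, p(30)=5604, p(31)=6842, p(32)=8349, p(33)=10143, p(34)=12310, p(35)=14883, p(36)=17977, p(37)=21637, p(38)=26015, p(39)=31185, p(40)=37338, p(41)=44583, p(42)=53174, p(43)=63261, p(44)=75175, p(45)=89134, p(46)=105558, p(47)=124754, p(48)=147273, p(49)=173525, p(50)=204226, p(51)=239943, p(52)=281589, p(53)=329931, p(54)=386155, p(55)=451276, p(56)=526823, p(57)=614154, p(58)=715220, p(59)=831820, p(60)=966467, p(61)=1121505, p(62)=1300156, p(63)=1505499, p(64)=1741630, p(65)=2012558, p(66)=2323520, p(67)=2679689, p(68)=3087735, p(69)=3554345, p(70)=4087968, p(71)=4697205, p(72)=5392783, p(73)=6185689, p(74)=7089500, p(75)=8118264, p(76)=9289091, p(77)=10619863, p(78)=12132164, p(79)=13848650, p(80)=15796476, p(81)=18004327, p(82)=20506255, p(83)=23338469, p(84)=26543660, p(85)=30167357, p(86)=34262962, p(87)=38887673, p(88)=44108109, p(89)=49995925, p(90)=56634173, p(91)=64112359, p(92)=72533807, p(93)=82010177, p(94)=92669720, p(95)=104651419, p(96)=118114304, p(97)=133230930, p(98)=150198136, p(99)=169229875, p(100)=190569292, p(101)=214481126, p(102)=241265379, p(103)=271248950, p(104)=304801365, p(105)=342325709, p(106)=384276336, p(107)=431149389, p(108)=483502844, p(109)=541946240, p(110)=607163746, p(111)=679903203, p(112)=761002156, p(113)=851376628, p(114)=952050665, p(115)=1064144451, p(116)=1188908248, p(117)=1327710076, p(118)=1482074143, p(119)=1653668665, p(120)=1844349560, p(121)=2056148051, p(122)=2291320912, p(123)=2552338241, p(124)=2841940500, p(125)=3163127352, p(126)=3519222692, p(127)=3913864295, p(128)=4351078600, p(129)=4835271870, p(130)=5371315400, p(131)=5964539504, p(132)=6620830889, p(133)=7346629512, p(134)=8149040695, p(135)=9035836076, p(136)=10015581680, p(137)=11097645016, p(138)=12292341831, p(139)=13610949895, p(140)=15065878135, p(141)=16670689208, p(142)=18440293320.
Final step: p(143) = p(142) + p(141) - p(138) - p(136) + p(131) + p(128) - p(121) - p(117) + p(108) + p(103) - p(92) - p(86) + p(73) + p(66) - p(51) - p(43) + p(26) + p(17)
= 18440293320 + 16670689208 - 12292341831 - 10015581680 + 5964539504 + 4351078600 - 2056148051 - 1327710076 + 483502844 + 271248950 - 72533807 - 34262962 + 6185689 + 2323520 - 239943 - 63261 + 2436 + 297
= 20390982757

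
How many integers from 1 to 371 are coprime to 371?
312

371 = 7 × 53
φ(n) = n × ∏(1 - 1/p) for each prime p dividing n
φ(371) = 371 × (1 - 1/7) × (1 - 1/53) = 312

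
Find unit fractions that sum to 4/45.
1/12 + 1/180

Greedy algorithm:
4/45: ceiling(45/4) = 12, use 1/12
1/180: ceiling(180/1) = 180, use 1/180
Result: 4/45 = 1/12 + 1/180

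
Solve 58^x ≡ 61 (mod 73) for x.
70

Baby-step giant-step with step n = ⌈√73⌉ = 9.
Baby steps 58^j mod 73 (j:value) for j=0..8: 0:1, 1:58, 2:6, 3:56, 4:36, 5:44, 6:70, 7:45, 8:55.
Giant-step multiplier: 58^(-9) ≡ 58^(72-9) = 58^63 ≡ 63 (mod 73).
Giant steps γ_i = 61·63^i mod 73: γ_0=61, γ_1=47, γ_2=41, γ_3=28, γ_4=12, γ_5=26, γ_6=32, γ_7=45 (in table at j=7).
x = i·n + j = 7·9 + 7 = 70.
Check: 58^70 ≡ 61 (mod 73).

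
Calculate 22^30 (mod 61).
1

Repeated squaring. Binary of 30 = 11110.
22^1 ≡ 22 (mod 61); 22^2 ≡ 57 (mod 61); 22^4 ≡ 16 (mod 61); 22^8 ≡ 12 (mod 61); 22^16 ≡ 22 (mod 61)
22^30 = 22^2 × 22^4 × 22^8 × 22^16 ≡ 1 (mod 61)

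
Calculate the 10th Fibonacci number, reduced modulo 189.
55

Matrix identity: Q^n = [[F_(n+1), F_n], [F_n, F_(n-1)]] with Q = [[1,1],[1,0]].
n = 10 = 1010₂. Square-and-multiply, entries mod 189:
Q^1 = [[1,1],[1,0]]
Q^2 = (Q^1)² = [[2,1],[1,1]]
Q^5 = (Q^2)²·Q = [[8,5],[5,3]]
Q^10 = (Q^5)² = [[89,55],[55,34]]
F_10 mod 189 = Q^10[0][1] = 55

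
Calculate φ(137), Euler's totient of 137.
136

137 = 137
φ(n) = n × ∏(1 - 1/p) for each prime p dividing n
φ(137) = 137 × (1 - 1/137) = 136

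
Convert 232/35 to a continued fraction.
[6; 1, 1, 1, 2, 4]

Euclidean algorithm steps:
232 = 6 × 35 + 22
35 = 1 × 22 + 13
22 = 1 × 13 + 9
13 = 1 × 9 + 4
9 = 2 × 4 + 1
4 = 4 × 1 + 0
Continued fraction: [6; 1, 1, 1, 2, 4]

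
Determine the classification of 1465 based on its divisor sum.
deficient

Proper divisors of 1465: sum = 1 + 5 + 293 = 299
Since 299 < 1465, 1465 is deficient.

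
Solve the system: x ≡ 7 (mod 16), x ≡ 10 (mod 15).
55

Using Chinese Remainder Theorem:
M = 16 × 15 = 240
M1 = 15, M2 = 16
y1 = 15^(-1) mod 16 = 15
y2 = 16^(-1) mod 15 = 1
x = (7×15×15 + 10×16×1) mod 240 = 55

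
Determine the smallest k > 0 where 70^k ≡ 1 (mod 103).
102

103 is prime, so ord(70) divides φ(103) = 102.
Divisors of 102: 1, 2, 3, 6, 17, 34, 51, 102.
Repeated squaring: 70^1 ≡ 70, 70^2 ≡ 59, 70^4 ≡ 82, 70^8 ≡ 29, 70^16 ≡ 17, 70^32 ≡ 83, 70^64 ≡ 91 (mod 103).
Test 70^d mod 103 for each divisor d in increasing order:
70^1 ≡ 70
70^2 ≡ 59
70^3 = 70^2·70^1 ≡ 10
70^6 = 70^4·70^2 ≡ 100
70^17 = 70^16·70^1 ≡ 57
70^34 = 70^32·70^2 ≡ 56
70^51 = 70^32·70^16·70^2·70^1 ≡ 102
70^102 = 70^64·70^32·70^4·70^2 ≡ 1  ← first divisor giving 1
The order is 102.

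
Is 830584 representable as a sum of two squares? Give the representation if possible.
Not possible

Factorization: 830584 = 2^3 × 47^3
By Fermat: n is sum of two squares iff every prime p ≡ 3 (mod 4) appears to even power.
Prime(s) ≡ 3 (mod 4) with odd exponent: [(47, 3)]
Therefore 830584 cannot be expressed as a² + b².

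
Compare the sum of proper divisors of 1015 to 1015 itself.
deficient

Proper divisors of 1015: sum = 1 + 5 + 7 + 29 + 35 + 145 + 203 = 425
Since 425 < 1015, 1015 is deficient.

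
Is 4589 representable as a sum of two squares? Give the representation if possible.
10² + 67² (a=10, b=67)

Factorization: 4589 = 13 × 353
By Fermat: n is sum of two squares iff every prime p ≡ 3 (mod 4) appears to even power.
All primes ≡ 3 (mod 4) appear to even power.
Search a = 0, 1, 2, … for 4589 - a² a perfect square: first hit at a = 10: 4589 - 100 = 4489 = 67².
4589 = 10² + 67² = 100 + 4489 ✓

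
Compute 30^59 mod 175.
25

Repeated squaring. Binary of 59 = 111011.
30^1 ≡ 30 (mod 175); 30^2 ≡ 25 (mod 175); 30^4 ≡ 100 (mod 175); 30^8 ≡ 25 (mod 175); 30^16 ≡ 100 (mod 175); 30^32 ≡ 25 (mod 175)
30^59 = 30^1 × 30^2 × 30^8 × 30^16 × 30^32 ≡ 25 (mod 175)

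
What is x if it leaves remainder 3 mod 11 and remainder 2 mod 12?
14

Using Chinese Remainder Theorem:
M = 11 × 12 = 132
M1 = 12, M2 = 11
y1 = 12^(-1) mod 11 = 1
y2 = 11^(-1) mod 12 = 11
x = (3×12×1 + 2×11×11) mod 132 = 14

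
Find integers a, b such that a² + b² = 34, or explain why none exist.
3² + 5² (a=3, b=5)

Factorization: 34 = 2 × 17
By Fermat: n is sum of two squares iff every prime p ≡ 3 (mod 4) appears to even power.
All primes ≡ 3 (mod 4) appear to even power.
Search a = 0, 1, 2, … for 34 - a² a perfect square: first hit at a = 3: 34 - 9 = 25 = 5².
34 = 3² + 5² = 9 + 25 ✓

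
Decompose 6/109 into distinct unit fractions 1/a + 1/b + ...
1/19 + 1/415 + 1/214867 + 1/61556888719 + 1/5683875823083467302723 + 1/64612888744465525793841376769540622379126735

Greedy algorithm:
6/109: ceiling(109/6) = 19, use 1/19
5/2071: ceiling(2071/5) = 415, use 1/415
4/859465: ceiling(859465/4) = 214867, use 1/214867
3/184670666155: ceiling(184670666155/3) = 61556888719, use 1/61556888719
2/11367751646166934605445: ceiling(11367751646166934605445/2) = 5683875823083467302723, use 1/5683875823083467302723
1/64612888744465525793841376769540622379126735: ceiling(64612888744465525793841376769540622379126735/1) = 64612888744465525793841376769540622379126735, use 1/64612888744465525793841376769540622379126735
Result: 6/109 = 1/19 + 1/415 + 1/214867 + 1/61556888719 + 1/5683875823083467302723 + 1/64612888744465525793841376769540622379126735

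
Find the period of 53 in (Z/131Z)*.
5

131 is prime, so ord(53) divides φ(131) = 130.
Divisors of 130: 1, 2, 5, 10, 13, 26, 65, 130.
Repeated squaring: 53^1 ≡ 53, 53^2 ≡ 58, 53^4 ≡ 89, 53^8 ≡ 61, 53^16 ≡ 53, 53^32 ≡ 58, 53^64 ≡ 89, 53^128 ≡ 61 (mod 131).
Test 53^d mod 131 for each divisor d in increasing order:
53^1 ≡ 53
53^2 ≡ 58
53^5 = 53^4·53^1 ≡ 1  ← first divisor giving 1
The order is 5.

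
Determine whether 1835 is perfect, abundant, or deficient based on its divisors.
deficient

Proper divisors of 1835: sum = 1 + 5 + 367 = 373
Since 373 < 1835, 1835 is deficient.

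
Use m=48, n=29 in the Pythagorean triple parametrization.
(1463, 2784, 3145)

Euclid's formula: a = m² - n², b = 2mn, c = m² + n²
m = 48, n = 29
a = 48² - 29² = 2304 - 841 = 1463
b = 2 × 48 × 29 = 2784
c = 48² + 29² = 2304 + 841 = 3145
Verification: 1463² + 2784² = 2140369 + 7750656 = 9891025 = 3145² ✓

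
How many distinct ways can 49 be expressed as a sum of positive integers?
173525

p(n) counts ways to write n as a sum of positive integers (order ignored).
Euler's pentagonal recurrence: p(k) = p(k-1) + p(k-2) - p(k-5) - p(k-7) + p(k-12) + p(k-15) - ... (offsets j(3j∓1)/2, signs ++--, p(0)=1, p(<0)=0).
DP table for k = 0..48: p(0)=1, p(1)=1, p(2)=2, p(3)=3, p(4)=5, p(5)=7, p(6)=11, p(7)=15, p(8)=22, p(9)=30, p(10)=42, p(11)=56, p(12)=77, p(13)=101, p(14)=135, p(15)=176, p(16)=231, p(17)=297, p(18)=385, p(19)=490, p(20)=627, p(21)=792, p(22)=1002, p(23)=1255, p(24)=1575, p(25)=1958, p(26)=2436, p(27)=3010, p(28)=3718, p(29)=4565, p(30)=5604, p(31)=6842, p(32)=8349, p(33)=10143, p(34)=12310, p(35)=14883, p(36)=17977, p(37)=21637, p(38)=26015, p(39)=31185, p(40)=37338, p(41)=44583, p(42)=53174, p(43)=63261, p(44)=75175, p(45)=89134, p(46)=105558, p(47)=124754, p(48)=147273.
Final step: p(49) = p(48) + p(47) - p(44) - p(42) + p(37) + p(34) - p(27) - p(23) + p(14) + p(9)
= 147273 + 124754 - 75175 - 53174 + 21637 + 12310 - 3010 - 1255 + 135 + 30
= 173525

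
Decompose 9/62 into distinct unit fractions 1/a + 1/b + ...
1/7 + 1/434

Greedy algorithm:
9/62: ceiling(62/9) = 7, use 1/7
1/434: ceiling(434/1) = 434, use 1/434
Result: 9/62 = 1/7 + 1/434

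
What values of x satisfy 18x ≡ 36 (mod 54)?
x ≡ 2 (mod 3)

gcd(18, 54) = 18, which divides 36, so solutions exist.
Divide through by 18: x ≡ 2 (mod 3).
The coefficient of x is now 1, so x ≡ 2 (mod 3).
Check: 18 × 2 = 36 ≡ 36 (mod 54).
x ≡ 2 (mod 3), giving 18 solutions mod 54.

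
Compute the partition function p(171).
301384802048

p(n) counts ways to write n as a sum of positive integers (order ignored).
Euler's pentagonal recurrence: p(k) = p(k-1) + p(k-2) - p(k-5) - p(k-7) + p(k-12) + p(k-15) - ... (offsets j(3j∓1)/2, signs ++--, p(0)=1, p(<0)=0).
DP table for k = 0..170: p(0)=1, p(1)=1, p(2)=2, p(3)=3, p(4)=5, p(5)=7, p(6)=11, p(7)=15, p(8)=22, p(9)=30, p(10)=42, p(11)=56, p(12)=77, p(13)=101, p(14)=135, p(15)=176, p(16)=231, p(17)=297, p(18)=385, p(19)=490, p(20)=627, p(21)=792, p(22)=1002, p(23)=1255, p(24)=1575, p(25)=1958, p(26)=2436, p(27)=3010, p(28)=3718, p(29)=4565, p(30)=5604, p(31)=6842, p(32)=8349, p(33)=10143, p(34)=12310, p(35)=14883, p(36)=17977, p(37)=21637, p(38)=26015, p(39)=31185, p(40)=37338, p(41)=44583, p(42)=53174, p(43)=63261, p(44)=75175, p(45)=89134, p(46)=105558, p(47)=124754, p(48)=147273, p(49)=173525, p(50)=204226, p(51)=239943, p(52)=281589, p(53)=329931, p(54)=386155, p(55)=451276, p(56)=526823, p(57)=614154, p(58)=715220, p(59)=831820, p(60)=966467, p(61)=1121505, p(62)=1300156, p(63)=1505499, p(64)=1741630, p(65)=2012558, p(66)=2323520, p(67)=2679689, p(68)=3087735, p(69)=3554345, p(70)=4087968, p(71)=4697205, p(72)=5392783, p(73)=6185689, p(74)=7089500, p(75)=8118264, p(76)=9289091, p(77)=10619863, p(78)=12132164, p(79)=13848650, p(80)=15796476, p(81)=18004327, p(82)=20506255, p(83)=23338469, p(84)=26543660, p(85)=30167357, p(86)=34262962, p(87)=38887673, p(88)=44108109, p(89)=49995925, p(90)=56634173, p(91)=64112359, p(92)=72533807, p(93)=82010177, p(94)=92669720, p(95)=104651419, p(96)=118114304, p(97)=133230930, p(98)=150198136, p(99)=169229875, p(100)=190569292, p(101)=214481126, p(102)=241265379, p(103)=271248950, p(104)=304801365, p(105)=342325709, p(106)=384276336, p(107)=431149389, p(108)=483502844, p(109)=541946240, p(110)=607163746, p(111)=679903203, p(112)=761002156, p(113)=851376628, p(114)=952050665, p(115)=1064144451, p(116)=1188908248, p(117)=1327710076, p(118)=1482074143, p(119)=1653668665, p(120)=1844349560, p(121)=2056148051, p(122)=2291320912, p(123)=2552338241, p(124)=2841940500, p(125)=3163127352, p(126)=3519222692, p(127)=3913864295, p(128)=4351078600, p(129)=4835271870, p(130)=5371315400, p(131)=5964539504, p(132)=6620830889, p(133)=7346629512, p(134)=8149040695, p(135)=9035836076, p(136)=10015581680, p(137)=11097645016, p(138)=12292341831, p(139)=13610949895, p(140)=15065878135, p(141)=16670689208, p(142)=18440293320, p(143)=20390982757, p(144)=22540654445, p(145)=24908858009, p(146)=27517052599, p(147)=30388671978, p(148)=33549419497, p(149)=37027355200, p(150)=40853235313, p(151)=45060624582, p(152)=49686288421, p(153)=54770336324, p(154)=60356673280, p(155)=66493182097, p(156)=73232243759, p(157)=80630964769, p(158)=88751778802, p(159)=97662728555, p(160)=107438159466, p(161)=118159068427, p(162)=129913904637, p(163)=142798995930, p(164)=156919475295, p(165)=172389800255, p(166)=189334822579, p(167)=207890420102, p(168)=228204732751, p(169)=250438925115, p(170)=274768617130.
Final step: p(171) = p(170) + p(169) - p(166) - p(164) + p(159) + p(156) - p(149) - p(145) + p(136) + p(131) - p(120) - p(114) + p(101) + p(94) - p(79) - p(71) + p(54) + p(45) - p(26) - p(16)
= 274768617130 + 250438925115 - 189334822579 - 156919475295 + 97662728555 + 73232243759 - 37027355200 - 24908858009 + 10015581680 + 5964539504 - 1844349560 - 952050665 + 214481126 + 92669720 - 13848650 - 4697205 + 386155 + 89134 - 2436 - 231
= 301384802048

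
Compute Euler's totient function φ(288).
96

288 = 2^5 × 3^2
φ(n) = n × ∏(1 - 1/p) for each prime p dividing n
φ(288) = 288 × (1 - 1/2) × (1 - 1/3) = 96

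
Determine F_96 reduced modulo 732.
480

Matrix identity: Q^n = [[F_(n+1), F_n], [F_n, F_(n-1)]] with Q = [[1,1],[1,0]].
n = 96 = 1100000₂. Square-and-multiply, entries mod 732:
Q^1 = [[1,1],[1,0]]
Q^3 = (Q^1)²·Q = [[3,2],[2,1]]
Q^6 = (Q^3)² = [[13,8],[8,5]]
Q^12 = (Q^6)² = [[233,144],[144,89]]
Q^24 = (Q^12)² = [[361,252],[252,109]]
Q^48 = (Q^24)² = [[577,588],[588,721]]
Q^96 = (Q^48)² = [[109,480],[480,361]]
F_96 mod 732 = Q^96[0][1] = 480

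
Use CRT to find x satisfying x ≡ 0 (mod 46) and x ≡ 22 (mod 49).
414

Using Chinese Remainder Theorem:
M = 46 × 49 = 2254
M1 = 49, M2 = 46
y1 = 49^(-1) mod 46 = 31
y2 = 46^(-1) mod 49 = 16
x = (0×49×31 + 22×46×16) mod 2254 = 414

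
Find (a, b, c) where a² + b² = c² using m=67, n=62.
(645, 8308, 8333)

Euclid's formula: a = m² - n², b = 2mn, c = m² + n²
m = 67, n = 62
a = 67² - 62² = 4489 - 3844 = 645
b = 2 × 67 × 62 = 8308
c = 67² + 62² = 4489 + 3844 = 8333
Verification: 645² + 8308² = 416025 + 69022864 = 69438889 = 8333² ✓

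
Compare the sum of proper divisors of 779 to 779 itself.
deficient

Proper divisors of 779: sum = 1 + 19 + 41 = 61
Since 61 < 779, 779 is deficient.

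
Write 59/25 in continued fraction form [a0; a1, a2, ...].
[2; 2, 1, 3, 2]

Euclidean algorithm steps:
59 = 2 × 25 + 9
25 = 2 × 9 + 7
9 = 1 × 7 + 2
7 = 3 × 2 + 1
2 = 2 × 1 + 0
Continued fraction: [2; 2, 1, 3, 2]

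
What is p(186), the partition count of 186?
1171432692373

p(n) counts ways to write n as a sum of positive integers (order ignored).
Euler's pentagonal recurrence: p(k) = p(k-1) + p(k-2) - p(k-5) - p(k-7) + p(k-12) + p(k-15) - ... (offsets j(3j∓1)/2, signs ++--, p(0)=1, p(<0)=0).
DP table for k = 0..185: p(0)=1, p(1)=1, p(2)=2, p(3)=3, p(4)=5, p(5)=7, p(6)=11, p(7)=15, p(8)=22, p(9)=30, p(10)=42, p(11)=56, p(12)=77, p(13)=101, p(14)=135, p(15)=176, p(16)=231, p(17)=297, p(18)=385, p(19)=490, p(20)=627, p(21)=792, p(22)=1002, p(23)=1255, p(24)=1575, p(25)=1958, p(26)=2436, p(27)=3010, p(28)=3718, p(29)=4565, p(30)=5604, p(31)=6842, p(32)=8349, p(33)=10143, p(34)=12310, p(35)=14883, p(36)=17977, p(37)=21637, p(38)=26015, p(39)=31185, p(40)=37338, p(41)=44583, p(42)=53174, p(43)=63261, p(44)=75175, p(45)=89134, p(46)=105558, p(47)=124754, p(48)=147273, p(49)=173525, p(50)=204226, p(51)=239943, p(52)=281589, p(53)=329931, p(54)=386155, p(55)=451276, p(56)=526823, p(57)=614154, p(58)=715220, p(59)=831820, p(60)=966467, p(61)=1121505, p(62)=1300156, p(63)=1505499, p(64)=1741630, p(65)=2012558, p(66)=2323520, p(67)=2679689, p(68)=3087735, p(69)=3554345, p(70)=4087968, p(71)=4697205, p(72)=5392783, p(73)=6185689, p(74)=7089500, p(75)=8118264, p(76)=9289091, p(77)=10619863, p(78)=12132164, p(79)=13848650, p(80)=15796476, p(81)=18004327, p(82)=20506255, p(83)=23338469, p(84)=26543660, p(85)=30167357, p(86)=34262962, p(87)=38887673, p(88)=44108109, p(89)=49995925, p(90)=56634173, p(91)=64112359, p(92)=72533807, p(93)=82010177, p(94)=92669720, p(95)=104651419, p(96)=118114304, p(97)=133230930, p(98)=150198136, p(99)=169229875, p(100)=190569292, p(101)=214481126, p(102)=241265379, p(103)=271248950, p(104)=304801365, p(105)=342325709, p(106)=384276336, p(107)=431149389, p(108)=483502844, p(109)=541946240, p(110)=607163746, p(111)=679903203, p(112)=761002156, p(113)=851376628, p(114)=952050665, p(115)=1064144451, p(116)=1188908248, p(117)=1327710076, p(118)=1482074143, p(119)=1653668665, p(120)=1844349560, p(121)=2056148051, p(122)=2291320912, p(123)=2552338241, p(124)=2841940500, p(125)=3163127352, p(126)=3519222692, p(127)=3913864295, p(128)=4351078600, p(129)=4835271870, p(130)=5371315400, p(131)=5964539504, p(132)=6620830889, p(133)=7346629512, p(134)=8149040695, p(135)=9035836076, p(136)=10015581680, p(137)=11097645016, p(138)=12292341831, p(139)=13610949895, p(140)=15065878135, p(141)=16670689208, p(142)=18440293320, p(143)=20390982757, p(144)=22540654445, p(145)=24908858009, p(146)=27517052599, p(147)=30388671978, p(148)=33549419497, p(149)=37027355200, p(150)=40853235313, p(151)=45060624582, p(152)=49686288421, p(153)=54770336324, p(154)=60356673280, p(155)=66493182097, p(156)=73232243759, p(157)=80630964769, p(158)=88751778802, p(159)=97662728555, p(160)=107438159466, p(161)=118159068427, p(162)=129913904637, p(163)=142798995930, p(164)=156919475295, p(165)=172389800255, p(166)=189334822579, p(167)=207890420102, p(168)=228204732751, p(169)=250438925115, p(170)=274768617130, p(171)=301384802048, p(172)=330495499613, p(173)=362326859895, p(174)=397125074750, p(175)=435157697830, p(176)=476715857290, p(177)=522115831195, p(178)=571701605655, p(179)=625846753120, p(180)=684957390936, p(181)=749474411781, p(182)=819876908323, p(183)=896684817527, p(184)=980462880430, p(185)=1071823774337.
Final step: p(186) = p(185) + p(184) - p(181) - p(179) + p(174) + p(171) - p(164) - p(160) + p(151) + p(146) - p(135) - p(129) + p(116) + p(109) - p(94) - p(86) + p(69) + p(60) - p(41) - p(31) + p(10)
= 1071823774337 + 980462880430 - 749474411781 - 625846753120 + 397125074750 + 301384802048 - 156919475295 - 107438159466 + 45060624582 + 27517052599 - 9035836076 - 4835271870 + 1188908248 + 541946240 - 92669720 - 34262962 + 3554345 + 966467 - 44583 - 6842 + 42
= 1171432692373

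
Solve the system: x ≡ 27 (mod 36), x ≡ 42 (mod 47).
747

Using Chinese Remainder Theorem:
M = 36 × 47 = 1692
M1 = 47, M2 = 36
y1 = 47^(-1) mod 36 = 23
y2 = 36^(-1) mod 47 = 17
x = (27×47×23 + 42×36×17) mod 1692 = 747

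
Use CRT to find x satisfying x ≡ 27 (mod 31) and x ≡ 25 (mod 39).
337

Using Chinese Remainder Theorem:
M = 31 × 39 = 1209
M1 = 39, M2 = 31
y1 = 39^(-1) mod 31 = 4
y2 = 31^(-1) mod 39 = 34
x = (27×39×4 + 25×31×34) mod 1209 = 337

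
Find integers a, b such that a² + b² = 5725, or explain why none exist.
10² + 75² (a=10, b=75)

Factorization: 5725 = 5^2 × 229
By Fermat: n is sum of two squares iff every prime p ≡ 3 (mod 4) appears to even power.
All primes ≡ 3 (mod 4) appear to even power.
Search a = 0, 1, 2, … for 5725 - a² a perfect square: first hit at a = 10: 5725 - 100 = 5625 = 75².
5725 = 10² + 75² = 100 + 5625 ✓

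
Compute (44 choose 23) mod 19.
11

Using Lucas' theorem:
Write n=44 and k=23 in base 19:
n in base 19: [2, 6]
k in base 19: [1, 4]
C(44,23) mod 19 = ∏ C(n_i, k_i) mod 19
Digit binomials (mod 19): C(2,1) = 2; C(6,4) = 15
Product: 2 × 15 = 30 ≡ 11 (mod 19)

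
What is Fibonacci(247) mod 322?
13

Matrix identity: Q^n = [[F_(n+1), F_n], [F_n, F_(n-1)]] with Q = [[1,1],[1,0]].
n = 247 = 11110111₂. Square-and-multiply, entries mod 322:
Q^1 = [[1,1],[1,0]]
Q^3 = (Q^1)²·Q = [[3,2],[2,1]]
Q^7 = (Q^3)²·Q = [[21,13],[13,8]]
Q^15 = (Q^7)²·Q = [[21,288],[288,55]]
Q^30 = (Q^15)² = [[309,314],[314,317]]
Q^61 = (Q^30)²·Q = [[55,233],[233,144]]
Q^123 = (Q^61)²·Q = [[319,320],[320,321]]
Q^247 = (Q^123)²·Q = [[21,13],[13,8]]
F_247 mod 322 = Q^247[0][1] = 13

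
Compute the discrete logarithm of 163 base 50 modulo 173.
154

Baby-step giant-step with step n = ⌈√173⌉ = 14.
Baby steps 50^j mod 173 (j:value) for j=0..13: 0:1, 1:50, 2:78, 3:94, 4:29, 5:66, 6:13, 7:131, 8:149, 9:11, 10:31, 11:166, 12:169, 13:146.
Giant-step multiplier: 50^(-14) ≡ 50^(172-14) = 50^158 ≡ 56 (mod 173).
Giant steps γ_i = 163·56^i mod 173: γ_0=163, γ_1=132, γ_2=126, γ_3=136, γ_4=4, γ_5=51, γ_6=88, γ_7=84, γ_8=33, γ_9=118, γ_10=34, γ_11=1 (in table at j=0).
x = i·n + j = 11·14 + 0 = 154.
Check: 50^154 ≡ 163 (mod 173).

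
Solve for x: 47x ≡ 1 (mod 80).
63

gcd(47, 80) = 1, so the inverse exists.
Extended Euclidean algorithm on (80, 47):
80 = 1 × 47 + 33  ⟹  33 = (1)·80 + (-1)·47
47 = 1 × 33 + 14  ⟹  14 = (-1)·80 + (2)·47
33 = 2 × 14 + 5  ⟹  5 = (3)·80 + (-5)·47
14 = 2 × 5 + 4  ⟹  4 = (-7)·80 + (12)·47
5 = 1 × 4 + 1  ⟹  1 = (10)·80 + (-17)·47
So (-17)·47 ≡ 1 (mod 80), i.e. 47^(-1) ≡ -17 ≡ 63 (mod 80).
Check: 47 × 63 = 2961 ≡ 1 (mod 80)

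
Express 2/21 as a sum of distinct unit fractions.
1/11 + 1/231

Greedy algorithm:
2/21: ceiling(21/2) = 11, use 1/11
1/231: ceiling(231/1) = 231, use 1/231
Result: 2/21 = 1/11 + 1/231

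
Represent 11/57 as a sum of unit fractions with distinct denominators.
1/6 + 1/38

Greedy algorithm:
11/57: ceiling(57/11) = 6, use 1/6
1/38: ceiling(38/1) = 38, use 1/38
Result: 11/57 = 1/6 + 1/38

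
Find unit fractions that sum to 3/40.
1/14 + 1/280

Greedy algorithm:
3/40: ceiling(40/3) = 14, use 1/14
1/280: ceiling(280/1) = 280, use 1/280
Result: 3/40 = 1/14 + 1/280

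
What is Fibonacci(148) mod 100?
51

Matrix identity: Q^n = [[F_(n+1), F_n], [F_n, F_(n-1)]] with Q = [[1,1],[1,0]].
n = 148 = 10010100₂. Square-and-multiply, entries mod 100:
Q^1 = [[1,1],[1,0]]
Q^2 = (Q^1)² = [[2,1],[1,1]]
Q^4 = (Q^2)² = [[5,3],[3,2]]
Q^9 = (Q^4)²·Q = [[55,34],[34,21]]
Q^18 = (Q^9)² = [[81,84],[84,97]]
Q^37 = (Q^18)²·Q = [[69,17],[17,52]]
Q^74 = (Q^37)² = [[50,57],[57,93]]
Q^148 = (Q^74)² = [[49,51],[51,98]]
F_148 mod 100 = Q^148[0][1] = 51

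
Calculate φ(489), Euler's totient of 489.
324

489 = 3 × 163
φ(n) = n × ∏(1 - 1/p) for each prime p dividing n
φ(489) = 489 × (1 - 1/3) × (1 - 1/163) = 324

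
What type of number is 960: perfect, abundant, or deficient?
abundant

Proper divisors of 960: sum = 1 + 2 + 3 + 4 + 5 + 6 + 8 + 10 + ... + 192 + 240 + 320 + 480 (27 divisors) = 2088
Since 2088 > 960, 960 is abundant.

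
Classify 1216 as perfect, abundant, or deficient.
abundant

Proper divisors of 1216: sum = 1 + 2 + 4 + 8 + 16 + 19 + 32 + 38 + 64 + 76 + 152 + 304 + 608 = 1324
Since 1324 > 1216, 1216 is abundant.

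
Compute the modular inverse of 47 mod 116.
79

gcd(47, 116) = 1, so the inverse exists.
Extended Euclidean algorithm on (116, 47):
116 = 2 × 47 + 22  ⟹  22 = (1)·116 + (-2)·47
47 = 2 × 22 + 3  ⟹  3 = (-2)·116 + (5)·47
22 = 7 × 3 + 1  ⟹  1 = (15)·116 + (-37)·47
So (-37)·47 ≡ 1 (mod 116), i.e. 47^(-1) ≡ -37 ≡ 79 (mod 116).
Check: 47 × 79 = 3713 ≡ 1 (mod 116)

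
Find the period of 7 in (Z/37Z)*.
9

37 is prime, so ord(7) divides φ(37) = 36.
Divisors of 36: 1, 2, 3, 4, 6, 9, 12, 18, 36.
Repeated squaring: 7^1 ≡ 7, 7^2 ≡ 12, 7^4 ≡ 33, 7^8 ≡ 16, 7^16 ≡ 34, 7^32 ≡ 9 (mod 37).
Test 7^d mod 37 for each divisor d in increasing order:
7^1 ≡ 7
7^2 ≡ 12
7^3 = 7^2·7^1 ≡ 10
7^4 ≡ 33
7^6 = 7^4·7^2 ≡ 26
7^9 = 7^8·7^1 ≡ 1  ← first divisor giving 1
The order is 9.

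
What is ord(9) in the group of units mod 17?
8

17 is prime, so ord(9) divides φ(17) = 16.
Divisors of 16: 1, 2, 4, 8, 16.
Repeated squaring: 9^1 ≡ 9, 9^2 ≡ 13, 9^4 ≡ 16, 9^8 ≡ 1, 9^16 ≡ 1 (mod 17).
Test 9^d mod 17 for each divisor d in increasing order:
9^1 ≡ 9
9^2 ≡ 13
9^4 ≡ 16
9^8 ≡ 1  ← first divisor giving 1
The order is 8.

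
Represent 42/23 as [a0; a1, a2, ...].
[1; 1, 4, 1, 3]

Euclidean algorithm steps:
42 = 1 × 23 + 19
23 = 1 × 19 + 4
19 = 4 × 4 + 3
4 = 1 × 3 + 1
3 = 3 × 1 + 0
Continued fraction: [1; 1, 4, 1, 3]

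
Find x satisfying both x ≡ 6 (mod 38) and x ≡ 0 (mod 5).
120

Using Chinese Remainder Theorem:
M = 38 × 5 = 190
M1 = 5, M2 = 38
y1 = 5^(-1) mod 38 = 23
y2 = 38^(-1) mod 5 = 2
x = (6×5×23 + 0×38×2) mod 190 = 120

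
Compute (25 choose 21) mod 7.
1

Using Lucas' theorem:
Write n=25 and k=21 in base 7:
n in base 7: [3, 4]
k in base 7: [3, 0]
C(25,21) mod 7 = ∏ C(n_i, k_i) mod 7
Digit binomials (mod 7): C(3,3) = 1; C(4,0) = 1
Product: 1 × 1 = 1 ≡ 1 (mod 7)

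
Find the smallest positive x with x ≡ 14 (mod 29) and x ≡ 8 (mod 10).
188

Using Chinese Remainder Theorem:
M = 29 × 10 = 290
M1 = 10, M2 = 29
y1 = 10^(-1) mod 29 = 3
y2 = 29^(-1) mod 10 = 9
x = (14×10×3 + 8×29×9) mod 290 = 188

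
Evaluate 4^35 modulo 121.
23

Repeated squaring. Binary of 35 = 100011.
4^1 ≡ 4 (mod 121); 4^2 ≡ 16 (mod 121); 4^4 ≡ 14 (mod 121); 4^8 ≡ 75 (mod 121); 4^16 ≡ 59 (mod 121); 4^32 ≡ 93 (mod 121)
4^35 = 4^1 × 4^2 × 4^32 ≡ 23 (mod 121)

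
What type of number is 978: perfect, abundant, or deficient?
abundant

Proper divisors of 978: sum = 1 + 2 + 3 + 6 + 163 + 326 + 489 = 990
Since 990 > 978, 978 is abundant.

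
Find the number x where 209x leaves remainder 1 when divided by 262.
173

gcd(209, 262) = 1, so the inverse exists.
Extended Euclidean algorithm on (262, 209):
262 = 1 × 209 + 53  ⟹  53 = (1)·262 + (-1)·209
209 = 3 × 53 + 50  ⟹  50 = (-3)·262 + (4)·209
53 = 1 × 50 + 3  ⟹  3 = (4)·262 + (-5)·209
50 = 16 × 3 + 2  ⟹  2 = (-67)·262 + (84)·209
3 = 1 × 2 + 1  ⟹  1 = (71)·262 + (-89)·209
So (-89)·209 ≡ 1 (mod 262), i.e. 209^(-1) ≡ -89 ≡ 173 (mod 262).
Check: 209 × 173 = 36157 ≡ 1 (mod 262)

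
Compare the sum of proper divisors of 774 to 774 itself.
abundant

Proper divisors of 774: sum = 1 + 2 + 3 + 6 + 9 + 18 + 43 + 86 + 129 + 258 + 387 = 942
Since 942 > 774, 774 is abundant.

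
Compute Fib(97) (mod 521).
13

Matrix identity: Q^n = [[F_(n+1), F_n], [F_n, F_(n-1)]] with Q = [[1,1],[1,0]].
n = 97 = 1100001₂. Square-and-multiply, entries mod 521:
Q^1 = [[1,1],[1,0]]
Q^3 = (Q^1)²·Q = [[3,2],[2,1]]
Q^6 = (Q^3)² = [[13,8],[8,5]]
Q^12 = (Q^6)² = [[233,144],[144,89]]
Q^24 = (Q^12)² = [[1,520],[520,2]]
Q^48 = (Q^24)² = [[2,518],[518,5]]
Q^97 = (Q^48)²·Q = [[513,13],[13,500]]
F_97 mod 521 = Q^97[0][1] = 13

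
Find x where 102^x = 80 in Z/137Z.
19

Baby-step giant-step with step n = ⌈√137⌉ = 12.
Baby steps 102^j mod 137 (j:value) for j=0..11: 0:1, 1:102, 2:129, 3:6, 4:64, 5:89, 6:36, 7:110, 8:123, 9:79, 10:112, 11:53.
Giant-step multiplier: 102^(-12) ≡ 102^(136-12) = 102^124 ≡ 87 (mod 137).
Giant steps γ_i = 80·87^i mod 137: γ_0=80, γ_1=110 (in table at j=7).
x = i·n + j = 1·12 + 7 = 19.
Check: 102^19 ≡ 80 (mod 137).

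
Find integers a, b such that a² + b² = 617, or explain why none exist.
16² + 19² (a=16, b=19)

Factorization: 617 = 617
By Fermat: n is sum of two squares iff every prime p ≡ 3 (mod 4) appears to even power.
All primes ≡ 3 (mod 4) appear to even power.
Search a = 0, 1, 2, … for 617 - a² a perfect square: first hit at a = 16: 617 - 256 = 361 = 19².
617 = 16² + 19² = 256 + 361 ✓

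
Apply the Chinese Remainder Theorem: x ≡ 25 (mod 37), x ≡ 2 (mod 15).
62

Using Chinese Remainder Theorem:
M = 37 × 15 = 555
M1 = 15, M2 = 37
y1 = 15^(-1) mod 37 = 5
y2 = 37^(-1) mod 15 = 13
x = (25×15×5 + 2×37×13) mod 555 = 62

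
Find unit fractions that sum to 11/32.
1/3 + 1/96

Greedy algorithm:
11/32: ceiling(32/11) = 3, use 1/3
1/96: ceiling(96/1) = 96, use 1/96
Result: 11/32 = 1/3 + 1/96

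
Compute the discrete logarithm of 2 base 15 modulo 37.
25

Baby-step giant-step with step n = ⌈√37⌉ = 7.
Baby steps 15^j mod 37 (j:value) for j=0..6: 0:1, 1:15, 2:3, 3:8, 4:9, 5:24, 6:27.
Giant-step multiplier: 15^(-7) ≡ 15^(36-7) = 15^29 ≡ 18 (mod 37).
Giant steps γ_i = 2·18^i mod 37: γ_0=2, γ_1=36, γ_2=19, γ_3=9 (in table at j=4).
x = i·n + j = 3·7 + 4 = 25.
Check: 15^25 ≡ 2 (mod 37).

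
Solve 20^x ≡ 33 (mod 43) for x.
19

Baby-step giant-step with step n = ⌈√43⌉ = 7.
Baby steps 20^j mod 43 (j:value) for j=0..6: 0:1, 1:20, 2:13, 3:2, 4:40, 5:26, 6:4.
Giant-step multiplier: 20^(-7) ≡ 20^(42-7) = 20^35 ≡ 7 (mod 43).
Giant steps γ_i = 33·7^i mod 43: γ_0=33, γ_1=16, γ_2=26 (in table at j=5).
x = i·n + j = 2·7 + 5 = 19.
Check: 20^19 ≡ 33 (mod 43).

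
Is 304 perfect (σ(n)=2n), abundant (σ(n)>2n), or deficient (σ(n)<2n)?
abundant

Proper divisors of 304: sum = 1 + 2 + 4 + 8 + 16 + 19 + 38 + 76 + 152 = 316
Since 316 > 304, 304 is abundant.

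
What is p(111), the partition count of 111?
679903203

p(n) counts ways to write n as a sum of positive integers (order ignored).
Euler's pentagonal recurrence: p(k) = p(k-1) + p(k-2) - p(k-5) - p(k-7) + p(k-12) + p(k-15) - ... (offsets j(3j∓1)/2, signs ++--, p(0)=1, p(<0)=0).
DP table for k = 0..110: p(0)=1, p(1)=1, p(2)=2, p(3)=3, p(4)=5, p(5)=7, p(6)=11, p(7)=15, p(8)=22, p(9)=30, p(10)=42, p(11)=56, p(12)=77, p(13)=101, p(14)=135, p(15)=176, p(16)=231, p(17)=297, p(18)=385, p(19)=490, p(20)=627, p(21)=792, p(22)=1002, p(23)=1255, p(24)=1575, p(25)=1958, p(26)=2436, p(27)=3010, p(28)=3718, p(29)=4565, p(30)=5604, p(31)=6842, p(32)=8349, p(33)=10143, p(34)=12310, p(35)=14883, p(36)=17977, p(37)=21637, p(38)=26015, p(39)=31185, p(40)=37338, p(41)=44583, p(42)=53174, p(43)=63261, p(44)=75175, p(45)=89134, p(46)=105558, p(47)=124754, p(48)=147273, p(49)=173525, p(50)=204226, p(51)=239943, p(52)=281589, p(53)=329931, p(54)=386155, p(55)=451276, p(56)=526823, p(57)=614154, p(58)=715220, p(59)=831820, p(60)=966467, p(61)=1121505, p(62)=1300156, p(63)=1505499, p(64)=1741630, p(65)=2012558, p(66)=2323520, p(67)=2679689, p(68)=3087735, p(69)=3554345, p(70)=4087968, p(71)=4697205, p(72)=5392783, p(73)=6185689, p(74)=7089500, p(75)=8118264, p(76)=9289091, p(77)=10619863, p(78)=12132164, p(79)=13848650, p(80)=15796476, p(81)=18004327, p(82)=20506255, p(83)=23338469, p(84)=26543660, p(85)=30167357, p(86)=34262962, p(87)=38887673, p(88)=44108109, p(89)=49995925, p(90)=56634173, p(91)=64112359, p(92)=72533807, p(93)=82010177, p(94)=92669720, p(95)=104651419, p(96)=118114304, p(97)=133230930, p(98)=150198136, p(99)=169229875, p(100)=190569292, p(101)=214481126, p(102)=241265379, p(103)=271248950, p(104)=304801365, p(105)=342325709, p(106)=384276336, p(107)=431149389, p(108)=483502844, p(109)=541946240, p(110)=607163746.
Final step: p(111) = p(110) + p(109) - p(106) - p(104) + p(99) + p(96) - p(89) - p(85) + p(76) + p(71) - p(60) - p(54) + p(41) + p(34) - p(19) - p(11)
= 607163746 + 541946240 - 384276336 - 304801365 + 169229875 + 118114304 - 49995925 - 30167357 + 9289091 + 4697205 - 966467 - 386155 + 44583 + 12310 - 490 - 56
= 679903203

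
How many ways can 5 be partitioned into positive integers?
7

p(n) counts ways to write n as a sum of positive integers (order ignored).
Examples: 5; 4 + 1; 3 + 2; 3 + 1 + 1; 2 + 2 + 1; ... (7 total)
p(5) = 7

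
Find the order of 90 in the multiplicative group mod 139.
138

139 is prime, so ord(90) divides φ(139) = 138.
Divisors of 138: 1, 2, 3, 6, 23, 46, 69, 138.
Repeated squaring: 90^1 ≡ 90, 90^2 ≡ 38, 90^4 ≡ 54, 90^8 ≡ 136, 90^16 ≡ 9, 90^32 ≡ 81, 90^64 ≡ 28, 90^128 ≡ 89 (mod 139).
Test 90^d mod 139 for each divisor d in increasing order:
90^1 ≡ 90
90^2 ≡ 38
90^3 = 90^2·90^1 ≡ 84
90^6 = 90^4·90^2 ≡ 106
90^23 = 90^16·90^4·90^2·90^1 ≡ 97
90^46 = 90^32·90^8·90^4·90^2 ≡ 96
90^69 = 90^64·90^4·90^1 ≡ 138
90^138 = 90^128·90^8·90^2 ≡ 1  ← first divisor giving 1
The order is 138.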